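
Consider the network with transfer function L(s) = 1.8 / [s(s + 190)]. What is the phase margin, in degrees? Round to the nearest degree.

90°

Gain crossover: |L(jω)| = 1 at ω ≈ 0.00947 rad/s.
∠L(j0.00947) = −90° − arctan(0.00947/190) ≈ -90.00°
PM = 180° + (-90.00°) = 90.00°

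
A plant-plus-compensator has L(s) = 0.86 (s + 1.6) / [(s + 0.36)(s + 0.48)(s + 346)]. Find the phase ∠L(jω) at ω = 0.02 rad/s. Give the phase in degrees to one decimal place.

∠(j0.02 + 1.6) = arctan(0.02/1.6) = 0.72°
∠(j0.02 + 0.36) = arctan(0.02/0.36) = 3.18°
∠(j0.02 + 0.48) = arctan(0.02/0.48) = 2.39°
∠(j0.02 + 346) = arctan(0.02/346) = 0.00°
∠L(j0.02) = 0.72° − (3.18° + 2.39° + 0.00°) = -4.85°

-4.9°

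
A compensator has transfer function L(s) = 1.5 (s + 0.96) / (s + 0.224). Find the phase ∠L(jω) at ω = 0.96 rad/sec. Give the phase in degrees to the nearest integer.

-32°

∠(j0.96 + 0.96) = arctan(0.96/0.96) = 45.00°
∠(j0.96 + 0.224) = arctan(0.96/0.224) = 76.87°
∠L(j0.96) = 45.00° − 76.87° = -31.87°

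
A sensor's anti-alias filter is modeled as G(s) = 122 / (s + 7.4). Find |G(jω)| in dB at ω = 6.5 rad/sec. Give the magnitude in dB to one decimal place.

21.9 dB

|j6.5 + 7.4| = √(6.5² + 7.4²) = 9.849
|G(j6.5)| = 122 / 9.849 = 12.387
20 log₁₀(12.387) = 21.86 dB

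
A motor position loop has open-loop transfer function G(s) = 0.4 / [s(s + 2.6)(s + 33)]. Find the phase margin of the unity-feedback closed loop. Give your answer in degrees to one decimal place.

Gain crossover: |G(jω)| = 1 at ω ≈ 0.00466 rad/sec.
∠G(j0.00466) = −90° − arctan(0.00466/2.6) − arctan(0.00466/33) ≈ -90.11°
PM = 180° + (-90.11°) = 89.89°

89.9°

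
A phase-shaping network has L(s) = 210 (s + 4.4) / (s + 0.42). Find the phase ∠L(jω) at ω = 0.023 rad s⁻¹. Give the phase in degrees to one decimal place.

-2.8°

∠(j0.023 + 4.4) = arctan(0.023/4.4) = 0.30°
∠(j0.023 + 0.42) = arctan(0.023/0.42) = 3.13°
∠L(j0.023) = 0.30° − 3.13° = -2.83°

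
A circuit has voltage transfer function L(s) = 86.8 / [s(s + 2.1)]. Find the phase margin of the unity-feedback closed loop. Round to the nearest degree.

13 deg

Gain crossover: |L(jω)| = 1 at ω ≈ 9.2 rad/s.
∠L(j9.2) = −90° − arctan(9.2/2.1) ≈ -167.14°
PM = 180° + (-167.14°) = 12.86°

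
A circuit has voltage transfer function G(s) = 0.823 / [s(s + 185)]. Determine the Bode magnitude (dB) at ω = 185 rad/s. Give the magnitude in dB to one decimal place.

-95.4 dB

|j185 + 185| = √(185² + 185²) = 261.6
|j185| = 185
|G(j185)| = 0.823 / (261.6 × 185) = 1.7004e-05
20 log₁₀(1.7004e-05) = -95.39 dB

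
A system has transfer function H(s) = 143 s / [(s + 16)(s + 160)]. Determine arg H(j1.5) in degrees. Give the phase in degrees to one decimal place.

∠(j1.5) = 90.00°
∠(j1.5 + 16) = arctan(1.5/16) = 5.36°
∠(j1.5 + 160) = arctan(1.5/160) = 0.54°
∠H(j1.5) = 90.00° − (5.36° + 0.54°) = 84.11°

84.1°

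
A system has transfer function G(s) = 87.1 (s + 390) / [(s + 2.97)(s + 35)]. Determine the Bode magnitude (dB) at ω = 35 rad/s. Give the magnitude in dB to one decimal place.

|j35 + 390| = √(35² + 390²) = 391.6
|j35 + 2.97| = √(35² + 2.97²) = 35.13
|j35 + 35| = √(35² + 35²) = 49.5
|G(j35)| = 87.1 × 391.6 / (35.13 × 49.5) = 19.616
20 log₁₀(19.616) = 25.85 dB

25.9 dB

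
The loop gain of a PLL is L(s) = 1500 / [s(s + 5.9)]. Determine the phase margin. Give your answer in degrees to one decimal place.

8.7 deg

Gain crossover: |L(jω)| = 1 at ω ≈ 38.5 rad/sec.
∠L(j38.5) = −90° − arctan(38.5/5.9) ≈ -171.29°
PM = 180° + (-171.29°) = 8.71°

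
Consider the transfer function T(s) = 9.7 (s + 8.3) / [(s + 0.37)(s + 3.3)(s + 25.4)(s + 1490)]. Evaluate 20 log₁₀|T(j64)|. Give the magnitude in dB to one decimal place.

|j64 + 8.3| = √(64² + 8.3²) = 64.54
|j64 + 0.37| = √(64² + 0.37²) = 64
|j64 + 3.3| = √(64² + 3.3²) = 64.09
|j64 + 25.4| = √(64² + 25.4²) = 68.86
|j64 + 1490| = √(64² + 1490²) = 1491
|T(j64)| = 9.7 × 64.54 / (64 × 64.09 × 68.86 × 1491) = 1.4863e-06
20 log₁₀(1.4863e-06) = -116.56 dB

-116.6 dB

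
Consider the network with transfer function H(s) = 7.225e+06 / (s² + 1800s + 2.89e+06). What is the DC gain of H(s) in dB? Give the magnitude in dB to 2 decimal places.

7.96 dB

H(0) = 7.225e+06 / 2.89e+06 = 2.5
20 log₁₀(2.5) = 7.959 dB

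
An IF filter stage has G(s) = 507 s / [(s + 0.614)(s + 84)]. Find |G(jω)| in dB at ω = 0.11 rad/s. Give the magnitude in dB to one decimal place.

|j0.11| = 0.11
|j0.11 + 0.614| = √(0.11² + 0.614²) = 0.6238
|j0.11 + 84| = √(0.11² + 84²) = 84
|G(j0.11)| = 507 × 0.11 / (0.6238 × 84) = 1.0644
20 log₁₀(1.0644) = 0.54 dB

0.5 dB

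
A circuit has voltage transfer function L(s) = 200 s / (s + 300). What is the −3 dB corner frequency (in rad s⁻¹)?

For a single-pole high-pass, the −3 dB point is at the pole: ω = 300 rad s⁻¹.

300 rad s⁻¹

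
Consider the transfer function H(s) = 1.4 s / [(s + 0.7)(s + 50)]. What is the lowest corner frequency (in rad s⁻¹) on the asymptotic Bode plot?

0.7 rad s⁻¹

Break frequencies occur at each pole and zero magnitude: 0.7 rad s⁻¹, 50 rad s⁻¹.
The lowest is 0.7 rad s⁻¹.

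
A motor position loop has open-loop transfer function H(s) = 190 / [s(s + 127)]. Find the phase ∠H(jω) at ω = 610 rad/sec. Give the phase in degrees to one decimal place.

∠(j610 + 127) = arctan(610/127) = 78.24°
∠(j610) = 90.00°
∠H(j610) = − (78.24° + 90.00°) = -168.24°

-168.2 deg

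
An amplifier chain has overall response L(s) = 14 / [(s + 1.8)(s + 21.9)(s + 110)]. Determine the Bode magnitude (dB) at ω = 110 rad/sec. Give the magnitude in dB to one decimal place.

|j110 + 1.8| = √(110² + 1.8²) = 110
|j110 + 21.9| = √(110² + 21.9²) = 112.2
|j110 + 110| = √(110² + 110²) = 155.6
|L(j110)| = 14 / (110 × 112.2 × 155.6) = 7.2935e-06
20 log₁₀(7.2935e-06) = -102.74 dB

-102.7 dB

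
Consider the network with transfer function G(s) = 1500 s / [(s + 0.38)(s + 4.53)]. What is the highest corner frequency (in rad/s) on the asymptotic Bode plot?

Break frequencies occur at each pole and zero magnitude: 0.38 rad/s, 4.53 rad/s.
The highest is 4.53 rad/s.

4.53 rad/s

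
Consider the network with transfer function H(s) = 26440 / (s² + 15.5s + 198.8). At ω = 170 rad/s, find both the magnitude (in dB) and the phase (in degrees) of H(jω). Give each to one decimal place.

|(j170)² + 15.5(j170) + 198.8| = |-28701 + j2635| = 2.882e+04
|H(j170)| = 26440 / 2.882e+04 = 0.91736
20 log₁₀(0.91736) = -0.75 dB
∠[(j170)² + 15.5(j170) + 198.8] = ∠[-28701 + j2635] = 174.75°
∠H(j170) = −174.75° = -174.75°

|H| = -0.7 dB, ∠H = -174.8°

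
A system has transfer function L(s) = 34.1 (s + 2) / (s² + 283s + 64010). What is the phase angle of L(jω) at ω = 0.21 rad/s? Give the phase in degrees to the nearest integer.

6°

∠(j0.21 + 2) = arctan(0.21/2) = 5.99°
∠[(j0.21)² + 283(j0.21) + 64010] = ∠[64010 + j59.43] = 0.05°
∠L(j0.21) = 5.99° − 0.05° = 5.94°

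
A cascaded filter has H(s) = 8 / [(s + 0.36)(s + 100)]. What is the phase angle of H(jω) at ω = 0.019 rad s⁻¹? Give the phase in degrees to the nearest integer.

-3 deg

∠(j0.019 + 0.36) = arctan(0.019/0.36) = 3.02°
∠(j0.019 + 100) = arctan(0.019/100) = 0.01°
∠H(j0.019) = − (3.02° + 0.01°) = -3.03°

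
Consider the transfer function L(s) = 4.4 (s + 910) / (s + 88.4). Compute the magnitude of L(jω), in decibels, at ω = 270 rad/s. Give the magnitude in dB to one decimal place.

23.3 dB

|j270 + 910| = √(270² + 910²) = 949.2
|j270 + 88.4| = √(270² + 88.4²) = 284.1
|L(j270)| = 4.4 × 949.2 / 284.1 = 14.701
20 log₁₀(14.701) = 23.35 dB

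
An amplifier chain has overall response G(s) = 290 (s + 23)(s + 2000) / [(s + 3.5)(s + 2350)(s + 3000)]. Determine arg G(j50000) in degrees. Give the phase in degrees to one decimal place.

-86.2°

∠(j50000 + 23) = arctan(50000/23) = 89.97°
∠(j50000 + 2000) = arctan(50000/2000) = 87.71°
∠(j50000 + 3.5) = arctan(50000/3.5) = 90.00°
∠(j50000 + 2350) = arctan(50000/2350) = 87.31°
∠(j50000 + 3000) = arctan(50000/3000) = 86.57°
∠G(j50000) = 89.97° + 87.71° − (90.00° + 87.31° + 86.57°) = -86.19°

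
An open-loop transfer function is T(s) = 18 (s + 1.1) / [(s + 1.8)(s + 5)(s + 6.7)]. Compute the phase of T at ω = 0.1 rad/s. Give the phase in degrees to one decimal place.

0.0°

∠(j0.1 + 1.1) = arctan(0.1/1.1) = 5.19°
∠(j0.1 + 1.8) = arctan(0.1/1.8) = 3.18°
∠(j0.1 + 5) = arctan(0.1/5) = 1.15°
∠(j0.1 + 6.7) = arctan(0.1/6.7) = 0.86°
∠T(j0.1) = 5.19° − (3.18° + 1.15° + 0.86°) = 0.01°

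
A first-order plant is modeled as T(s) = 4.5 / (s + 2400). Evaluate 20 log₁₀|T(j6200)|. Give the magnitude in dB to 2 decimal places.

-63.39 dB

|j6200 + 2400| = √(6200² + 2400²) = 6648
|T(j6200)| = 4.5 / 6648 = 0.00067686
20 log₁₀(0.00067686) = -63.390 dB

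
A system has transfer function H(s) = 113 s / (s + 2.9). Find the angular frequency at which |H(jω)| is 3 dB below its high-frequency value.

For a single-pole high-pass, the −3 dB point is at the pole: ω = 2.9 rad/sec.

2.9 rad/sec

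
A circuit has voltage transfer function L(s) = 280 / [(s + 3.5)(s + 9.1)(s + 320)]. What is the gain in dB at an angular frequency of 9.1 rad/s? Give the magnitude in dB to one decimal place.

|j9.1 + 3.5| = √(9.1² + 3.5²) = 9.75
|j9.1 + 9.1| = √(9.1² + 9.1²) = 12.87
|j9.1 + 320| = √(9.1² + 320²) = 320.1
|L(j9.1)| = 280 / (9.75 × 12.87 × 320.1) = 0.0069707
20 log₁₀(0.0069707) = -43.13 dB

-43.1 dB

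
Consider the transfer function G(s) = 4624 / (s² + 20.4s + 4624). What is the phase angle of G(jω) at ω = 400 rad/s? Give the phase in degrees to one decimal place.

∠[(j400)² + 20.4(j400) + 4624] = ∠[-1.5538e+05 + j8160] = 176.99°
∠G(j400) = −176.99° = -176.99°

-177.0°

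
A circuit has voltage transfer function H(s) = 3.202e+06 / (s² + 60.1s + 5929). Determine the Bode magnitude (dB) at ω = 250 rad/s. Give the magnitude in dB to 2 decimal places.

|(j250)² + 60.1(j250) + 5929| = |-56571 + j15025| = 5.853e+04
|H(j250)| = 3.202e+06 / 5.853e+04 = 54.705
20 log₁₀(54.705) = 34.761 dB

34.76 dB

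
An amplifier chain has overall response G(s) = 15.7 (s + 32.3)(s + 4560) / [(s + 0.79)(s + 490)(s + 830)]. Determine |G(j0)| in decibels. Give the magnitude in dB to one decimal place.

G(0) = 15.7 × 32.3 × 4560 / (0.79 × 490 × 830) = 7.1972
20 log₁₀(7.1972) = 17.14 dB

17.1 dB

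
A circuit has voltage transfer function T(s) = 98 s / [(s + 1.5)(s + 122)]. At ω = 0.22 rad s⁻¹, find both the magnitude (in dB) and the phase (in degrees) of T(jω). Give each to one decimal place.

|T| = -18.7 dB, ∠T = 81.6°

|j0.22| = 0.22
|j0.22 + 1.5| = √(0.22² + 1.5²) = 1.516
|j0.22 + 122| = √(0.22² + 122²) = 122
|T(j0.22)| = 98 × 0.22 / (1.516 × 122) = 0.11657
20 log₁₀(0.11657) = -18.67 dB
∠(j0.22) = 90.00°
∠(j0.22 + 1.5) = arctan(0.22/1.5) = 8.34°
∠(j0.22 + 122) = arctan(0.22/122) = 0.10°
∠T(j0.22) = 90.00° − (8.34° + 0.10°) = 81.55°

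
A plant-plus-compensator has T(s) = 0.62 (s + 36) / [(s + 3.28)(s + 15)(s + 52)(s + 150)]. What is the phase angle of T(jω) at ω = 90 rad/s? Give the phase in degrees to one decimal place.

∠(j90 + 36) = arctan(90/36) = 68.20°
∠(j90 + 3.28) = arctan(90/3.28) = 87.91°
∠(j90 + 15) = arctan(90/15) = 80.54°
∠(j90 + 52) = arctan(90/52) = 59.98°
∠(j90 + 150) = arctan(90/150) = 30.96°
∠T(j90) = 68.20° − (87.91° + 80.54° + 59.98° + 30.96°) = -191.20°

-191.2°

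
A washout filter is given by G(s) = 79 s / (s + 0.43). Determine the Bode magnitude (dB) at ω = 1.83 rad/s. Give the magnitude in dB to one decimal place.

37.7 dB

|j1.83| = 1.83
|j1.83 + 0.43| = √(1.83² + 0.43²) = 1.88
|G(j1.83)| = 79 × 1.83 / 1.88 = 76.905
20 log₁₀(76.905) = 37.72 dB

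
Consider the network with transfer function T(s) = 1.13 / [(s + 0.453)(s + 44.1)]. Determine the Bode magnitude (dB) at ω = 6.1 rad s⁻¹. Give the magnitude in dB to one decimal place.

|j6.1 + 0.453| = √(6.1² + 0.453²) = 6.117
|j6.1 + 44.1| = √(6.1² + 44.1²) = 44.52
|T(j6.1)| = 1.13 / (6.117 × 44.52) = 0.0041495
20 log₁₀(0.0041495) = -47.64 dB

-47.6 dB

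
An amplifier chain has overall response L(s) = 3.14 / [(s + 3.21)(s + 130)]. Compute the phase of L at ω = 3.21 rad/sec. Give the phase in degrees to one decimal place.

-46.4°

∠(j3.21 + 3.21) = arctan(3.21/3.21) = 45.00°
∠(j3.21 + 130) = arctan(3.21/130) = 1.41°
∠L(j3.21) = − (45.00° + 1.41°) = -46.41°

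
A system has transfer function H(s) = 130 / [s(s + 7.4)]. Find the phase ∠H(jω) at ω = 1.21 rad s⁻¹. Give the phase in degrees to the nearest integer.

-99°

∠(j1.21 + 7.4) = arctan(1.21/7.4) = 9.29°
∠(j1.21) = 90.00°
∠H(j1.21) = − (9.29° + 90.00°) = -99.29°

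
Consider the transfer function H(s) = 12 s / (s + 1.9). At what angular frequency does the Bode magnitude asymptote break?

1.9 rad/s

The single real pole at s = −1.9 gives a corner at ω = 1.9 rad/s.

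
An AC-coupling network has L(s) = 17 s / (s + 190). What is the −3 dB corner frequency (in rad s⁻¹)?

For a single-pole high-pass, the −3 dB point is at the pole: ω = 190 rad s⁻¹.

190 rad s⁻¹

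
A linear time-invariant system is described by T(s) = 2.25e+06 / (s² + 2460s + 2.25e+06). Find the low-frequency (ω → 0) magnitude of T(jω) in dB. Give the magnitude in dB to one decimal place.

0.0 dB

T(0) = 2.25e+06 / 2.25e+06 = 1
20 log₁₀(1) = 0.00 dB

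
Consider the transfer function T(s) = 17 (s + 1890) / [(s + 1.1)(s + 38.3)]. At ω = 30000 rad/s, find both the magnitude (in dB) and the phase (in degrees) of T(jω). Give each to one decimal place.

|T| = -64.9 dB, ∠T = -93.5°

|j30000 + 1890| = √(30000² + 1890²) = 3.006e+04
|j30000 + 1.1| = √(30000² + 1.1²) = 3e+04
|j30000 + 38.3| = √(30000² + 38.3²) = 3e+04
|T(j30000)| = 17 × 3.006e+04 / (3e+04 × 3e+04) = 0.00056779
20 log₁₀(0.00056779) = -64.92 dB
∠(j30000 + 1890) = arctan(30000/1890) = 86.40°
∠(j30000 + 1.1) = arctan(30000/1.1) = 90.00°
∠(j30000 + 38.3) = arctan(30000/38.3) = 89.93°
∠T(j30000) = 86.40° − (90.00° + 89.93°) = -93.53°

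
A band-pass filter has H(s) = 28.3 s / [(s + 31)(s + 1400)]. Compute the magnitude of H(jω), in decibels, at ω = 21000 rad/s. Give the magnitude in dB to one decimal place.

-57.4 dB

|j21000| = 2.1e+04
|j21000 + 31| = √(21000² + 31²) = 2.1e+04
|j21000 + 1400| = √(21000² + 1400²) = 2.105e+04
|H(j21000)| = 28.3 × 2.1e+04 / (2.1e+04 × 2.105e+04) = 0.0013446
20 log₁₀(0.0013446) = -57.43 dB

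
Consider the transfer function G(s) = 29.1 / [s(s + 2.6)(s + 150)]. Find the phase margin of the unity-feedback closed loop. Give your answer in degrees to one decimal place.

88.3 deg

Gain crossover: |G(jω)| = 1 at ω ≈ 0.0746 rad/sec.
∠G(j0.0746) = −90° − arctan(0.0746/2.6) − arctan(0.0746/150) ≈ -91.67°
PM = 180° + (-91.67°) = 88.33°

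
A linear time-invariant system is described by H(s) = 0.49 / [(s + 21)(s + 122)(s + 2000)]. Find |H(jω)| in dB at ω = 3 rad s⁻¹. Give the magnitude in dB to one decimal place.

|j3 + 21| = √(3² + 21²) = 21.21
|j3 + 122| = √(3² + 122²) = 122
|j3 + 2000| = √(3² + 2000²) = 2000
|H(j3)| = 0.49 / (21.21 × 122 × 2000) = 9.4639e-08
20 log₁₀(9.4639e-08) = -140.48 dB

-140.5 dB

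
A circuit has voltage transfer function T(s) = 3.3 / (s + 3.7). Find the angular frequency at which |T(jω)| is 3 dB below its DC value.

3.7 rad/sec

For a single-pole low-pass, the −3 dB point is at the pole: ω = 3.7 rad/sec.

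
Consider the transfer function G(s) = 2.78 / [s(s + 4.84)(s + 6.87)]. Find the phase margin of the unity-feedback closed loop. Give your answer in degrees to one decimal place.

Gain crossover: |G(jω)| = 1 at ω ≈ 0.0836 rad s⁻¹.
∠G(j0.0836) = −90° − arctan(0.0836/4.84) − arctan(0.0836/6.87) ≈ -91.69°
PM = 180° + (-91.69°) = 88.31°

88.3 deg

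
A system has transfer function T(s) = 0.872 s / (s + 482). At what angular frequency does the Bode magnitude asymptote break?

The single real pole at s = −482 gives a corner at ω = 482 rad/s.

482 rad/s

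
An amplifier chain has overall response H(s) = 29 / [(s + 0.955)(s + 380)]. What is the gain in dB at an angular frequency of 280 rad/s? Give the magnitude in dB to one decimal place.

-73.2 dB

|j280 + 0.955| = √(280² + 0.955²) = 280
|j280 + 380| = √(280² + 380²) = 472
|H(j280)| = 29 / (280 × 472) = 0.00021942
20 log₁₀(0.00021942) = -73.17 dB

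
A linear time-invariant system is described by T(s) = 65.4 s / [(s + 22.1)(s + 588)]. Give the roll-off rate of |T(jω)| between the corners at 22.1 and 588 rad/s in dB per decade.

In this band the factors already past their corner are: 1 differentiator zero, pole at 22.1; net slope = 0 dB/decade.

0 dB/decade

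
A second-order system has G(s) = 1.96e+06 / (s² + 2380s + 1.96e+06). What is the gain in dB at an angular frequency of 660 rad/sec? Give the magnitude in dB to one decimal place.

|(j660)² + 2380(j660) + 1.96e+06| = |1.5244e+06 + j1.5708e+06| = 2.189e+06
|G(j660)| = 1.96e+06 / 2.189e+06 = 0.89543
20 log₁₀(0.89543) = -0.96 dB

-1.0 dB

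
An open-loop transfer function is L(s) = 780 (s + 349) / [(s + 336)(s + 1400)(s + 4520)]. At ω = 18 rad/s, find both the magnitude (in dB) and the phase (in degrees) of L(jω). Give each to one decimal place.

|L| = -77.9 dB, ∠L = -1.1°

|j18 + 349| = √(18² + 349²) = 349.5
|j18 + 336| = √(18² + 336²) = 336.5
|j18 + 1400| = √(18² + 1400²) = 1400
|j18 + 4520| = √(18² + 4520²) = 4520
|L(j18)| = 780 × 349.5 / (336.5 × 1400 × 4520) = 0.00012801
20 log₁₀(0.00012801) = -77.86 dB
∠(j18 + 349) = arctan(18/349) = 2.95°
∠(j18 + 336) = arctan(18/336) = 3.07°
∠(j18 + 1400) = arctan(18/1400) = 0.74°
∠(j18 + 4520) = arctan(18/4520) = 0.23°
∠L(j18) = 2.95° − (3.07° + 0.74° + 0.23°) = -1.08°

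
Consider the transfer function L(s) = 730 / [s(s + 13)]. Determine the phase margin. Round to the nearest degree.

Gain crossover: |L(jω)| = 1 at ω ≈ 25.5 rad/s.
∠L(j25.5) = −90° − arctan(25.5/13) ≈ -152.99°
PM = 180° + (-152.99°) = 27.01°

27 deg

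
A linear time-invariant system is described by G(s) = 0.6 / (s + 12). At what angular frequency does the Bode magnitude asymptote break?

The single real pole at s = −12 gives a corner at ω = 12 rad s⁻¹.

12 rad s⁻¹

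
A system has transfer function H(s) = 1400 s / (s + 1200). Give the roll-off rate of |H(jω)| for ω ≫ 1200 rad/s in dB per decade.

With 1 zero and 1 pole, the high-frequency asymptotic slope is 20 × (1 − 1) = 0 dB/decade.

0 dB/decade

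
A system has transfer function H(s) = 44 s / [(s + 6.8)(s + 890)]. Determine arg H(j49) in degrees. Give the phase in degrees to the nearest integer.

5°

∠(j49) = 90.00°
∠(j49 + 6.8) = arctan(49/6.8) = 82.10°
∠(j49 + 890) = arctan(49/890) = 3.15°
∠H(j49) = 90.00° − (82.10° + 3.15°) = 4.75°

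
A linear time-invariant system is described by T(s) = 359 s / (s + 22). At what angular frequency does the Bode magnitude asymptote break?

The single real pole at s = −22 gives a corner at ω = 22 rad s⁻¹.

22 rad s⁻¹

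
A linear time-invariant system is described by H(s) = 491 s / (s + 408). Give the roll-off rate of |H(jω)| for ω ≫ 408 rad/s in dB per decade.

With 1 zero and 1 pole, the high-frequency asymptotic slope is 20 × (1 − 1) = 0 dB/decade.

0 dB/decade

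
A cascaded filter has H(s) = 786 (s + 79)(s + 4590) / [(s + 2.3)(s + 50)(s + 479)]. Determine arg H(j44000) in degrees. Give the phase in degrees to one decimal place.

∠(j44000 + 79) = arctan(44000/79) = 89.90°
∠(j44000 + 4590) = arctan(44000/4590) = 84.04°
∠(j44000 + 2.3) = arctan(44000/2.3) = 90.00°
∠(j44000 + 50) = arctan(44000/50) = 89.93°
∠(j44000 + 479) = arctan(44000/479) = 89.38°
∠H(j44000) = 89.90° + 84.04° − (90.00° + 89.93° + 89.38°) = -95.37°

-95.4 deg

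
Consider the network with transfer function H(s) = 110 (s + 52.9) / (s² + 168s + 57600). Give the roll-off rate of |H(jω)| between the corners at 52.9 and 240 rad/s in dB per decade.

20 dB/decade

In this band the factors already past their corner are: zero at 52.9; net slope = 20 dB/decade.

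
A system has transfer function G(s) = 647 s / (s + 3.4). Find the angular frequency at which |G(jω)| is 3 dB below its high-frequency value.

3.4 rad/s

For a single-pole high-pass, the −3 dB point is at the pole: ω = 3.4 rad/s.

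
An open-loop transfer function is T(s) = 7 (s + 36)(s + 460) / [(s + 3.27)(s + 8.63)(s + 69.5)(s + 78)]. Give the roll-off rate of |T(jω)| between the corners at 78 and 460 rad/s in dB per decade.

In this band the factors already past their corner are: zero at 36, pole at 3.27, pole at 8.63, pole at 69.5, pole at 78; net slope = -60 dB/decade.

-60 dB/decade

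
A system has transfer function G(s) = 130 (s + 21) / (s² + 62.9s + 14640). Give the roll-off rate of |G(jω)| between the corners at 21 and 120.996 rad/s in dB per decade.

20 dB/decade

In this band the factors already past their corner are: zero at 21; net slope = 20 dB/decade.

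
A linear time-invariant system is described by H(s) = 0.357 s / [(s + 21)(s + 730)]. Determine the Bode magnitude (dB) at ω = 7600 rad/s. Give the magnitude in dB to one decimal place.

-86.6 dB

|j7600| = 7600
|j7600 + 21| = √(7600² + 21²) = 7600
|j7600 + 730| = √(7600² + 730²) = 7635
|H(j7600)| = 0.357 × 7600 / (7600 × 7635) = 4.6758e-05
20 log₁₀(4.6758e-05) = -86.60 dB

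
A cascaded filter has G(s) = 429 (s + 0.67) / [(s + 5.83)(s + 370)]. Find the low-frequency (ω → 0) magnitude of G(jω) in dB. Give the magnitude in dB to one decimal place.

-17.5 dB

G(0) = 429 × 0.67 / (5.83 × 370) = 0.13325
20 log₁₀(0.13325) = -17.51 dB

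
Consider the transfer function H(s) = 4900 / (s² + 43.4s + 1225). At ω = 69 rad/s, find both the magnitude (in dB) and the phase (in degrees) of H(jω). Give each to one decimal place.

|H| = 0.5 dB, ∠H = -139.7°

|(j69)² + 43.4(j69) + 1225| = |-3536 + j2994.6| = 4634
|H(j69)| = 4900 / 4634 = 1.0575
20 log₁₀(1.0575) = 0.49 dB
∠[(j69)² + 43.4(j69) + 1225] = ∠[-3536 + j2994.6] = 139.74°
∠H(j69) = −139.74° = -139.74°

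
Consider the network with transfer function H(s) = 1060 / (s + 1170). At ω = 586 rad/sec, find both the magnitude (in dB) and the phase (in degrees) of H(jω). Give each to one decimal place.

|j586 + 1170| = √(586² + 1170²) = 1309
|H(j586)| = 1060 / 1309 = 0.81006
20 log₁₀(0.81006) = -1.83 dB
∠(j586 + 1170) = arctan(586/1170) = 26.60°
∠H(j586) = −26.60° = -26.60°

|H| = -1.8 dB, ∠H = -26.6°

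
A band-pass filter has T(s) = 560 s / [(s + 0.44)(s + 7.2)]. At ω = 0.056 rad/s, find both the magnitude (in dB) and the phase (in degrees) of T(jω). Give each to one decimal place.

|T| = 19.8 dB, ∠T = 82.3 deg

|j0.056| = 0.056
|j0.056 + 0.44| = √(0.056² + 0.44²) = 0.4435
|j0.056 + 7.2| = √(0.056² + 7.2²) = 7.2
|T(j0.056)| = 560 × 0.056 / (0.4435 × 7.2) = 9.8195
20 log₁₀(9.8195) = 19.84 dB
∠(j0.056) = 90.00°
∠(j0.056 + 0.44) = arctan(0.056/0.44) = 7.25°
∠(j0.056 + 7.2) = arctan(0.056/7.2) = 0.45°
∠T(j0.056) = 90.00° − (7.25° + 0.45°) = 82.30°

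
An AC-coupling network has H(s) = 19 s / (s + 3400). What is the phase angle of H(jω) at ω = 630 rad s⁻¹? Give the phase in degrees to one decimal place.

∠(j630) = 90.00°
∠(j630 + 3400) = arctan(630/3400) = 10.50°
∠H(j630) = 90.00° − 10.50° = 79.50°

79.5°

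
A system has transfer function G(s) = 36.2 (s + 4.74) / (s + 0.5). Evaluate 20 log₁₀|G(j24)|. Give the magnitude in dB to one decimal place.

31.3 dB

|j24 + 4.74| = √(24² + 4.74²) = 24.46
|j24 + 0.5| = √(24² + 0.5²) = 24.01
|G(j24)| = 36.2 × 24.46 / 24.01 = 36.891
20 log₁₀(36.891) = 31.34 dB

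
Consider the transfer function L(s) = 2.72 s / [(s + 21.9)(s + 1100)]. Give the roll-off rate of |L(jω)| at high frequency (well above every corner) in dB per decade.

With 1 zero and 2 poles, the high-frequency asymptotic slope is 20 × (1 − 2) = -20 dB/decade.

-20 dB/decade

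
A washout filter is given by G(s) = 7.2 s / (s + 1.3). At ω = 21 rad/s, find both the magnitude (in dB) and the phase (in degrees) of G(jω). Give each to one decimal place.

|j21| = 21
|j21 + 1.3| = √(21² + 1.3²) = 21.04
|G(j21)| = 7.2 × 21 / 21.04 = 7.1862
20 log₁₀(7.1862) = 17.13 dB
∠(j21) = 90.00°
∠(j21 + 1.3) = arctan(21/1.3) = 86.46°
∠G(j21) = 90.00° − 86.46° = 3.54°

|G| = 17.1 dB, ∠G = 3.5°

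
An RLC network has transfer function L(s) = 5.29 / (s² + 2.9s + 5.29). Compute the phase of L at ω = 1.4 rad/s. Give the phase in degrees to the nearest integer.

∠[(j1.4)² + 2.9(j1.4) + 5.29] = ∠[3.33 + j4.06] = 50.64°
∠L(j1.4) = −50.64° = -50.64°

-51°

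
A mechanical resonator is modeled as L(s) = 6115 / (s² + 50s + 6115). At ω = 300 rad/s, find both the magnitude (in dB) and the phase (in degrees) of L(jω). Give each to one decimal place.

|(j300)² + 50(j300) + 6115| = |-83885 + j15000| = 8.522e+04
|L(j300)| = 6115 / 8.522e+04 = 0.071759
20 log₁₀(0.071759) = -22.88 dB
∠[(j300)² + 50(j300) + 6115] = ∠[-83885 + j15000] = 169.86°
∠L(j300) = −169.86° = -169.86°

|L| = -22.9 dB, ∠L = -169.9 deg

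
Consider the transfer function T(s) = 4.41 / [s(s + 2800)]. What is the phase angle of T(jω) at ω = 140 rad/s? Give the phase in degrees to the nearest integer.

-93°

∠(j140 + 2800) = arctan(140/2800) = 2.86°
∠(j140) = 90.00°
∠T(j140) = − (2.86° + 90.00°) = -92.86°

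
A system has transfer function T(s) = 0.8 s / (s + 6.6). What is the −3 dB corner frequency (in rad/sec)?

6.6 rad/sec

For a single-pole high-pass, the −3 dB point is at the pole: ω = 6.6 rad/sec.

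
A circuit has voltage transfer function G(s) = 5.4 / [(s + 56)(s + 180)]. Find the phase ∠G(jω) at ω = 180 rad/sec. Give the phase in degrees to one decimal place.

-117.7°

∠(j180 + 56) = arctan(180/56) = 72.72°
∠(j180 + 180) = arctan(180/180) = 45.00°
∠G(j180) = − (72.72° + 45.00°) = -117.72°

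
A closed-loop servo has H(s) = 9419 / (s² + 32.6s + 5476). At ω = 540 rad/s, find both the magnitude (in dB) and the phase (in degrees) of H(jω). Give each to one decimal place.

|(j540)² + 32.6(j540) + 5476| = |-2.8612e+05 + j17604| = 2.867e+05
|H(j540)| = 9419 / 2.867e+05 = 0.032857
20 log₁₀(0.032857) = -29.67 dB
∠[(j540)² + 32.6(j540) + 5476] = ∠[-2.8612e+05 + j17604] = 176.48°
∠H(j540) = −176.48° = -176.48°

|H| = -29.7 dB, ∠H = -176.5°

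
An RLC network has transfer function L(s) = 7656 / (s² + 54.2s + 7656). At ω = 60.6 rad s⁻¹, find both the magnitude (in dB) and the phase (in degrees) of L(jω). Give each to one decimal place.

|(j60.6)² + 54.2(j60.6) + 7656| = |3983.6 + j3284.5| = 5163
|L(j60.6)| = 7656 / 5163 = 1.4828
20 log₁₀(1.4828) = 3.42 dB
∠[(j60.6)² + 54.2(j60.6) + 7656] = ∠[3983.6 + j3284.5] = 39.51°
∠L(j60.6) = −39.51° = -39.51°

|L| = 3.4 dB, ∠L = -39.5 deg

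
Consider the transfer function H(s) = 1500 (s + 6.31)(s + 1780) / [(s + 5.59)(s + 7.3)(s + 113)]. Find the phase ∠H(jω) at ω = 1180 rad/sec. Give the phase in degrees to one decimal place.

-140.7°

∠(j1180 + 6.31) = arctan(1180/6.31) = 89.69°
∠(j1180 + 1780) = arctan(1180/1780) = 33.54°
∠(j1180 + 5.59) = arctan(1180/5.59) = 89.73°
∠(j1180 + 7.3) = arctan(1180/7.3) = 89.65°
∠(j1180 + 113) = arctan(1180/113) = 84.53°
∠H(j1180) = 89.69° + 33.54° − (89.73° + 89.65° + 84.53°) = -140.67°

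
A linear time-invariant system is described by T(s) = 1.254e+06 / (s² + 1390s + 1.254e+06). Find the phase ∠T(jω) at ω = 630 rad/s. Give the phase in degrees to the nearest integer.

-46 deg

∠[(j630)² + 1390(j630) + 1.254e+06] = ∠[8.571e+05 + j8.757e+05] = 45.61°
∠T(j630) = −45.61° = -45.61°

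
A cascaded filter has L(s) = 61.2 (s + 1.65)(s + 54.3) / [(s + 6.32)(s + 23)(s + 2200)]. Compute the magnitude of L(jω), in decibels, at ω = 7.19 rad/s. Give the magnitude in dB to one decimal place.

-26.2 dB

|j7.19 + 1.65| = √(7.19² + 1.65²) = 7.377
|j7.19 + 54.3| = √(7.19² + 54.3²) = 54.77
|j7.19 + 6.32| = √(7.19² + 6.32²) = 9.573
|j7.19 + 23| = √(7.19² + 23²) = 24.1
|j7.19 + 2200| = √(7.19² + 2200²) = 2200
|L(j7.19)| = 61.2 × 7.377 × 54.77 / (9.573 × 24.1 × 2200) = 0.048726
20 log₁₀(0.048726) = -26.24 dB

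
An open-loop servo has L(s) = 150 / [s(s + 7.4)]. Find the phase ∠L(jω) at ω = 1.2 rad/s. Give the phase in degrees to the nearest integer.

-99 deg

∠(j1.2 + 7.4) = arctan(1.2/7.4) = 9.21°
∠(j1.2) = 90.00°
∠L(j1.2) = − (9.21° + 90.00°) = -99.21°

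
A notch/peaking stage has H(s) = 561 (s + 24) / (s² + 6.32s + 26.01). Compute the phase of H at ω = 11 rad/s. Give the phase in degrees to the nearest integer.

-119°

∠(j11 + 24) = arctan(11/24) = 24.62°
∠[(j11)² + 6.32(j11) + 26.01] = ∠[-94.99 + j69.52] = 143.80°
∠H(j11) = 24.62° − 143.80° = -119.18°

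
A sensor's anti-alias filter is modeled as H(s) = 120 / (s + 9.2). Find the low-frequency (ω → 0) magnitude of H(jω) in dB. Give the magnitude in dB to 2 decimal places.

22.31 dB

H(0) = 120 / 9.2 = 13.043
20 log₁₀(13.043) = 22.308 dB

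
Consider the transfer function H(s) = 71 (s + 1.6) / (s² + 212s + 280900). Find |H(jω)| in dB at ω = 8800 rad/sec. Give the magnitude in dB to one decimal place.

-41.8 dB

|j8800 + 1.6| = √(8800² + 1.6²) = 8800
|(j8800)² + 212(j8800) + 280900| = |-7.7159e+07 + j1.8656e+06| = 7.718e+07
|H(j8800)| = 71 × 8800 / 7.718e+07 = 0.0080952
20 log₁₀(0.0080952) = -41.84 dB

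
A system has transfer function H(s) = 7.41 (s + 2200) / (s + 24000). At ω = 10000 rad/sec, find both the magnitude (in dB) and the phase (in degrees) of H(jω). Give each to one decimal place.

|j10000 + 2200| = √(10000² + 2200²) = 1.024e+04
|j10000 + 24000| = √(10000² + 24000²) = 2.6e+04
|H(j10000)| = 7.41 × 1.024e+04 / 2.6e+04 = 2.9182
20 log₁₀(2.9182) = 9.30 dB
∠(j10000 + 2200) = arctan(10000/2200) = 77.59°
∠(j10000 + 24000) = arctan(10000/24000) = 22.62°
∠H(j10000) = 77.59° − 22.62° = 54.97°

|H| = 9.3 dB, ∠H = 55.0°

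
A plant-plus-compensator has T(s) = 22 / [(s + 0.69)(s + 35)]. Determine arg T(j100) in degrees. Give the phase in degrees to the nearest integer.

-160 deg

∠(j100 + 0.69) = arctan(100/0.69) = 89.60°
∠(j100 + 35) = arctan(100/35) = 70.71°
∠T(j100) = − (89.60° + 70.71°) = -160.31°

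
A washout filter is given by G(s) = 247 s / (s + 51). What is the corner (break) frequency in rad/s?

The single real pole at s = −51 gives a corner at ω = 51 rad/s.

51 rad/s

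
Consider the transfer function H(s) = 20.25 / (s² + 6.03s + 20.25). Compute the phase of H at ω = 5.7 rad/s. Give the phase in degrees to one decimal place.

∠[(j5.7)² + 6.03(j5.7) + 20.25] = ∠[-12.24 + j34.371] = 109.60°
∠H(j5.7) = −109.60° = -109.60°

-109.6°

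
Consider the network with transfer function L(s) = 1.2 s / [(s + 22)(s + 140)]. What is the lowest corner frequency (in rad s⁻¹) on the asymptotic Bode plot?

22 rad s⁻¹

Break frequencies occur at each pole and zero magnitude: 22 rad s⁻¹, 140 rad s⁻¹.
The lowest is 22 rad s⁻¹.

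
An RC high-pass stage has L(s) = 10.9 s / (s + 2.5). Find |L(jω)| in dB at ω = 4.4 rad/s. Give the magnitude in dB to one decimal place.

19.5 dB

|j4.4| = 4.4
|j4.4 + 2.5| = √(4.4² + 2.5²) = 5.061
|L(j4.4)| = 10.9 × 4.4 / 5.061 = 9.4771
20 log₁₀(9.4771) = 19.53 dB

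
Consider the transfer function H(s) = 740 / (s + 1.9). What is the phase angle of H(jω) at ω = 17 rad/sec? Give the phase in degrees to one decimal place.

-83.6°

∠(j17 + 1.9) = arctan(17/1.9) = 83.62°
∠H(j17) = −83.62° = -83.62°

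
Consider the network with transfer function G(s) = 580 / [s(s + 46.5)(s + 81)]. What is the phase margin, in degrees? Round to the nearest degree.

90°

Gain crossover: |G(jω)| = 1 at ω ≈ 0.154 rad s⁻¹.
∠G(j0.154) = −90° − arctan(0.154/46.5) − arctan(0.154/81) ≈ -90.30°
PM = 180° + (-90.30°) = 89.70°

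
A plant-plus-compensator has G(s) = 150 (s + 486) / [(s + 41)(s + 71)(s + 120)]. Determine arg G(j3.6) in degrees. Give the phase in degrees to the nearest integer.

∠(j3.6 + 486) = arctan(3.6/486) = 0.42°
∠(j3.6 + 41) = arctan(3.6/41) = 5.02°
∠(j3.6 + 71) = arctan(3.6/71) = 2.90°
∠(j3.6 + 120) = arctan(3.6/120) = 1.72°
∠G(j3.6) = 0.42° − (5.02° + 2.90° + 1.72°) = -9.21°

-9°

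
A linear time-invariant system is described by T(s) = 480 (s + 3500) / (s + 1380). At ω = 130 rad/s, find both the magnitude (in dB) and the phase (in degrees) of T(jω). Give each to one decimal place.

|j130 + 3500| = √(130² + 3500²) = 3502
|j130 + 1380| = √(130² + 1380²) = 1386
|T(j130)| = 480 × 3502 / 1386 = 1212.9
20 log₁₀(1212.9) = 61.68 dB
∠(j130 + 3500) = arctan(130/3500) = 2.13°
∠(j130 + 1380) = arctan(130/1380) = 5.38°
∠T(j130) = 2.13° − 5.38° = -3.25°

|T| = 61.7 dB, ∠T = -3.3°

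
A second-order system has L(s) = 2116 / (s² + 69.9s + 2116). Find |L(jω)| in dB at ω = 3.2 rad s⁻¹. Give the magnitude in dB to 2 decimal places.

|(j3.2)² + 69.9(j3.2) + 2116| = |2105.8 + j223.68| = 2118
|L(j3.2)| = 2116 / 2118 = 0.99924
20 log₁₀(0.99924) = -0.007 dB

-0.01 dB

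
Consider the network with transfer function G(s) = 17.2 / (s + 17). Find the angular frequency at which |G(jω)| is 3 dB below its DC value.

For a single-pole low-pass, the −3 dB point is at the pole: ω = 17 rad/s.

17 rad/s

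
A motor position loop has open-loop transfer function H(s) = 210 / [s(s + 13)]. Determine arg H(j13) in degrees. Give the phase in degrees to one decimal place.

∠(j13 + 13) = arctan(13/13) = 45.00°
∠(j13) = 90.00°
∠H(j13) = − (45.00° + 90.00°) = -135.00°

-135.0 deg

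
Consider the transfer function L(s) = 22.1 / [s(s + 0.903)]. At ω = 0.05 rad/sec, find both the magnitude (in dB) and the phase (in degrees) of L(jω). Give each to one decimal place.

|L| = 53.8 dB, ∠L = -93.2°

|j0.05 + 0.903| = √(0.05² + 0.903²) = 0.9044
|j0.05| = 0.05
|L(j0.05)| = 22.1 / (0.9044 × 0.05) = 488.73
20 log₁₀(488.73) = 53.78 dB
∠(j0.05 + 0.903) = arctan(0.05/0.903) = 3.17°
∠(j0.05) = 90.00°
∠L(j0.05) = − (3.17° + 90.00°) = -93.17°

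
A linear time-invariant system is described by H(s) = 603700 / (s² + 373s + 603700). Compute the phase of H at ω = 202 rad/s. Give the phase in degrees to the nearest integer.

-8 deg

∠[(j202)² + 373(j202) + 603700] = ∠[5.629e+05 + j75346] = 7.62°
∠H(j202) = −7.62° = -7.62°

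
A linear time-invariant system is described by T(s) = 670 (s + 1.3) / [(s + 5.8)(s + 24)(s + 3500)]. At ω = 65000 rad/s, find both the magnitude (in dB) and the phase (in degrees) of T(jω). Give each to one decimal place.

|j65000 + 1.3| = √(65000² + 1.3²) = 6.5e+04
|j65000 + 5.8| = √(65000² + 5.8²) = 6.5e+04
|j65000 + 24| = √(65000² + 24²) = 6.5e+04
|j65000 + 3500| = √(65000² + 3500²) = 6.509e+04
|T(j65000)| = 670 × 6.5e+04 / (6.5e+04 × 6.5e+04 × 6.509e+04) = 1.5835e-07
20 log₁₀(1.5835e-07) = -136.01 dB
∠(j65000 + 1.3) = arctan(65000/1.3) = 90.00°
∠(j65000 + 5.8) = arctan(65000/5.8) = 89.99°
∠(j65000 + 24) = arctan(65000/24) = 89.98°
∠(j65000 + 3500) = arctan(65000/3500) = 86.92°
∠T(j65000) = 90.00° − (89.99° + 89.98° + 86.92°) = -176.89°

|T| = -136.0 dB, ∠T = -176.9°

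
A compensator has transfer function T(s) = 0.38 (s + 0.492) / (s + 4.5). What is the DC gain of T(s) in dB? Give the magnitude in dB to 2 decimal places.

-27.63 dB

T(0) = 0.38 × 0.492 / 4.5 = 0.041547
20 log₁₀(0.041547) = -27.629 dB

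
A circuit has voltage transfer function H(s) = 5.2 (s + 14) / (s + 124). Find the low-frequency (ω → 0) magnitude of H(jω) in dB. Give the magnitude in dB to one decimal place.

-4.6 dB

H(0) = 5.2 × 14 / 124 = 0.5871
20 log₁₀(0.5871) = -4.63 dB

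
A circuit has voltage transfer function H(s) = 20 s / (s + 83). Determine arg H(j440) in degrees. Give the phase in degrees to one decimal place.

10.7 deg

∠(j440) = 90.00°
∠(j440 + 83) = arctan(440/83) = 79.32°
∠H(j440) = 90.00° − 79.32° = 10.68°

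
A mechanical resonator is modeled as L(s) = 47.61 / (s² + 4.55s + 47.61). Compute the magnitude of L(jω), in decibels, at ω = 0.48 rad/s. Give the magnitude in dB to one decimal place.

|(j0.48)² + 4.55(j0.48) + 47.61| = |47.38 + j2.184| = 47.43
|L(j0.48)| = 47.61 / 47.43 = 1.0038
20 log₁₀(1.0038) = 0.03 dB

0.0 dB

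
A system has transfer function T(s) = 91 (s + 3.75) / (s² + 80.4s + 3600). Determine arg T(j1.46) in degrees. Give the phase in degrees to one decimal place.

∠(j1.46 + 3.75) = arctan(1.46/3.75) = 21.27°
∠[(j1.46)² + 80.4(j1.46) + 3600] = ∠[3597.9 + j117.38] = 1.87°
∠T(j1.46) = 21.27° − 1.87° = 19.40°

19.4°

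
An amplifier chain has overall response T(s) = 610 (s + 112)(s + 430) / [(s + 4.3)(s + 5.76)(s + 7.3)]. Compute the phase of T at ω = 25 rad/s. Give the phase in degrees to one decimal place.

-215.1°

∠(j25 + 112) = arctan(25/112) = 12.58°
∠(j25 + 430) = arctan(25/430) = 3.33°
∠(j25 + 4.3) = arctan(25/4.3) = 80.24°
∠(j25 + 5.76) = arctan(25/5.76) = 77.03°
∠(j25 + 7.3) = arctan(25/7.3) = 73.72°
∠T(j25) = 12.58° + 3.33° − (80.24° + 77.03° + 73.72°) = -215.08°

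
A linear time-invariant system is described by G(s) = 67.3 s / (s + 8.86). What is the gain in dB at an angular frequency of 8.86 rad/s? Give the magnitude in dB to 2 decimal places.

|j8.86| = 8.86
|j8.86 + 8.86| = √(8.86² + 8.86²) = 12.53
|G(j8.86)| = 67.3 × 8.86 / 12.53 = 47.588
20 log₁₀(47.588) = 33.550 dB

33.55 dB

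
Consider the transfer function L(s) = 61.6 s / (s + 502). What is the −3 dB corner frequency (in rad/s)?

502 rad/s

For a single-pole high-pass, the −3 dB point is at the pole: ω = 502 rad/s.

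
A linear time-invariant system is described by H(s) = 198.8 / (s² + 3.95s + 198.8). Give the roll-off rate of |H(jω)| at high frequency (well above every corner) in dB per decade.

With 0 zeros and 2 poles, the high-frequency asymptotic slope is 20 × (0 − 2) = -40 dB/decade.

-40 dB/decade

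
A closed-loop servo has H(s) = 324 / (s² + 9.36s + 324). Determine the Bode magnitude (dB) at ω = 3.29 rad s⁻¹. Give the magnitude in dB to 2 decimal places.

0.25 dB

|(j3.29)² + 9.36(j3.29) + 324| = |313.18 + j30.794| = 314.7
|H(j3.29)| = 324 / 314.7 = 1.0296
20 log₁₀(1.0296) = 0.253 dB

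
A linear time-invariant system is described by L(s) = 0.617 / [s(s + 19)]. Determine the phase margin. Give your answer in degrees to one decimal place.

89.9 deg

Gain crossover: |L(jω)| = 1 at ω ≈ 0.0325 rad/sec.
∠L(j0.0325) = −90° − arctan(0.0325/19) ≈ -90.10°
PM = 180° + (-90.10°) = 89.90°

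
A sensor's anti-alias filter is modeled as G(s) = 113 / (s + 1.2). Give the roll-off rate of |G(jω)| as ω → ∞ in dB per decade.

-20 dB/decade

With 0 zeros and 1 pole, the high-frequency asymptotic slope is 20 × (0 − 1) = -20 dB/decade.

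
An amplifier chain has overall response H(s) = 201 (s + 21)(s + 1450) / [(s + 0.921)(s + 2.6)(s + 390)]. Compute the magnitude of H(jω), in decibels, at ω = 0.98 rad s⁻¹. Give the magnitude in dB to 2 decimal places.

72.47 dB

|j0.98 + 21| = √(0.98² + 21²) = 21.02
|j0.98 + 1450| = √(0.98² + 1450²) = 1450
|j0.98 + 0.921| = √(0.98² + 0.921²) = 1.345
|j0.98 + 2.6| = √(0.98² + 2.6²) = 2.779
|j0.98 + 390| = √(0.98² + 390²) = 390
|H(j0.98)| = 201 × 21.02 × 1450 / (1.345 × 2.779 × 390) = 4204.3
20 log₁₀(4204.3) = 72.474 dB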